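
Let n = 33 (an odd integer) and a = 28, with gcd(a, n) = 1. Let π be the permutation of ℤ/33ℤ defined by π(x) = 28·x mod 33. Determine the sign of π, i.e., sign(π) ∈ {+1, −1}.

-1

Start at x=13: 13 → 1 → 28 → 25 → 7 → 31 → 10 → … (one orbit).
Cycle lengths of π_28 on ℤ/33ℤ: [10, 10, 10, 1, 1, 1]; 6 cycles in total.
sign(π) = (−1)^{n − #cycles} = (−1)^{33−6} = (−1)^27 = -1.
(28|33)_J = -1 (Zolotarev's lemma cross-check).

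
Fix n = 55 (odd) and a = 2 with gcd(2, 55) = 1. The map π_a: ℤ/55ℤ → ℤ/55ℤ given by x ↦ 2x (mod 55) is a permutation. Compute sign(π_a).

+1

Orbit of 16 under x↦2x: [16, 32, 9, 18, 36, 17, 34]… (length divides ord_55(2)).
Cycle lengths of π_2 on ℤ/55ℤ: [20, 20, 10, 4, 1]; 5 cycles in total.
Σ(ℓ_i−1) = 55−5 = 50; sign = (−1)^50 = +1.
(2|55)_J = +1 (Zolotarev's lemma cross-check).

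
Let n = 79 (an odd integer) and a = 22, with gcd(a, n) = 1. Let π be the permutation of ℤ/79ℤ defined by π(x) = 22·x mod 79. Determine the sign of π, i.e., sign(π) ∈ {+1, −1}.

Trace 52: π^k(52) = [52, 38, 46, 64, 65, 8, 18] for k=0..6.
Cycle type of π: 13×6 + 1; total 7 cycles.
7 cycles on 79: each ℓ→(−1)^(ℓ−1), product (−1)^72 = +1.
Check: (22/79) = +1 by Zolotarev.

+1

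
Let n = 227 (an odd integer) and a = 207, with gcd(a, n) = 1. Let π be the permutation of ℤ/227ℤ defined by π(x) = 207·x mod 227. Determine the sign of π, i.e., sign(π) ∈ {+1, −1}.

Orbit of 65 under x↦207x: [65, 62, 122, 57, 222, 100, 43]… (length divides ord_227(207)).
The orbit structure of x ↦ 207x mod 227: 3 orbits of sizes [113, 113, 1].
3 cycles on 227: each ℓ→(−1)^(ℓ−1), product (−1)^224 = +1.

+1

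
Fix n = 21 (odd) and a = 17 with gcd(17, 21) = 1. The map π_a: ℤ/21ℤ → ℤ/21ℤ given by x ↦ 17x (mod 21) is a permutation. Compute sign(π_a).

Trace 4: π^k(4) = [4, 5, 1, 17, 16, 20] for k=0..5.
Cycle lengths of π_17 on ℤ/21ℤ: [6, 6, 6, 2, 1]; 5 cycles in total.
Σ(ℓ_i−1) = 21−5 = 16; sign = (−1)^16 = +1.

+1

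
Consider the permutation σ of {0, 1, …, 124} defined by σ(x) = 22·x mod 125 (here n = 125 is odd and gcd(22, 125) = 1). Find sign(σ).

-1

Start at x=37: 37 → 64 → 33 → 101 → 97 → 9 → 73 → … (one orbit).
The orbit structure of x ↦ 22x mod 125: 4 orbits of sizes [100, 20, 4, 1].
With 4 cycles on 125 points, sign = (−1)^{125−4} = -1.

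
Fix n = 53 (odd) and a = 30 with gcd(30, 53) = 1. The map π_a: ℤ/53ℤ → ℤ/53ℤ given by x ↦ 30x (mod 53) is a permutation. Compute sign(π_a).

-1

Trace 52: π^k(52) = [52, 23, 1, 30] for k=0..3.
Decompose π into cycles: lengths [4, 4, 4, 4, 4, 4, 4, 4, 4, 4, 4, 4, 4, 1] (14 cycles, including the fixed point 0).
53 − 14 = 39 transpositions; sign(π) = (−1)^39 = -1.
Zolotarev: (30|53) = -1, matching the cycle-count sign.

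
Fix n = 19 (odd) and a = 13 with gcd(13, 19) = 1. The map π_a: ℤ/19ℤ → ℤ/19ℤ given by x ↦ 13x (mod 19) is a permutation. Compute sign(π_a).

Orbit of 12 under x↦13x: [12, 4, 14, 11, 10, 16, 18]… (length divides ord_19(13)).
The orbit structure of x ↦ 13x mod 19: 2 orbits of sizes [18, 1].
With 2 cycles on 19 points, sign = (−1)^{19−2} = -1.
Via Zolotarev, sign(π_{13}) = (13|19) = -1.

-1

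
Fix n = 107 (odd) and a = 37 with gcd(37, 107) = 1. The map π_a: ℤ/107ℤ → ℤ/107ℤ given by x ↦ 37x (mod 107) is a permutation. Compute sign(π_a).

Trace 100: π^k(100) = [100, 62, 47, 27, 36, 48, 64] for k=0..6.
Decompose π into cycles: lengths [53, 53, 1] (3 cycles, including the fixed point 0).
107 − 3 = 104 transpositions; sign(π) = (−1)^104 = +1.
Zolotarev: (37|107) = +1, matching the cycle-count sign.

+1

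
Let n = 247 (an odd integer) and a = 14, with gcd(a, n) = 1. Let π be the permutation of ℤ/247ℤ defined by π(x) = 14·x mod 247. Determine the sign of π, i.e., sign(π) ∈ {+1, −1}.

Start at x=92: 92 → 53 → 1 → 14 → 196 → 27 → 131 → … (one orbit).
Cycle lengths of π_14 on ℤ/247ℤ: [18, 18, 18, 18, 18, 18, 18, 18, 18, 18, 18, 18, 18, 1, 1, 1, 1, 1, 1, 1, 1, 1, 1, 1, 1, 1]; 26 cycles in total.
Σ(ℓ_i−1) = 247−26 = 221; sign = (−1)^221 = -1.
Check: (14/247) = -1 by Zolotarev.

-1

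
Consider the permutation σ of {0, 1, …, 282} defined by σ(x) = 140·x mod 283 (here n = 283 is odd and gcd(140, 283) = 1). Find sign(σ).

-1

Start at x=172: 172 → 25 → 104 → 127 → 234 → 215 → 102 → … (one orbit).
Cycle type of π: 282 + 1; total 2 cycles.
2 cycles on 283: each ℓ→(−1)^(ℓ−1), product (−1)^281 = -1.
Check: (140/283) = -1 by Zolotarev.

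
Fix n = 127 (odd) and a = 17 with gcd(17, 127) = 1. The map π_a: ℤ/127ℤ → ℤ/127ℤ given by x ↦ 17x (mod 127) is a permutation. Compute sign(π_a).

Start at x=70: 70 → 47 → 37 → 121 → 25 → 44 → 113 → … (one orbit).
Cycle lengths of π_17 on ℤ/127ℤ: [63, 63, 1]; 3 cycles in total.
Σ(ℓ_i−1) = 127−3 = 124; sign = (−1)^124 = +1.
Via Zolotarev, sign(π_{17}) = (17|127) = +1.

+1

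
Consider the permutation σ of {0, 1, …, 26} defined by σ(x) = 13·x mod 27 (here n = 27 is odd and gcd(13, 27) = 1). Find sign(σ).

+1

Start at x=7: 7 → 10 → 22 → 16 → 19 → 4 → 25 → … (one orbit).
7 cycles of lengths [9, 9, 3, 3, 1, 1, 1].
7 cycles on 27: each ℓ→(−1)^(ℓ−1), product (−1)^20 = +1.
Via Zolotarev, sign(π_{13}) = (13|27) = +1.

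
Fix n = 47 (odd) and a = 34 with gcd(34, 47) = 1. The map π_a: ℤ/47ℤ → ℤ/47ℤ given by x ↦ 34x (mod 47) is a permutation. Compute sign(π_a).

+1

Trace 14: π^k(14) = [14, 6, 16, 27, 25, 4, 42] for k=0..6.
3 cycles of lengths [23, 23, 1].
n − c = 47 − 3 = 44; sign = (−1)^44 = +1.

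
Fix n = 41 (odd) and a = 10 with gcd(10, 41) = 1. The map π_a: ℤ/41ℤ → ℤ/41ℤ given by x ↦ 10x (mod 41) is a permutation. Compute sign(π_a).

+1

Trace 18: π^k(18) = [18, 16, 37, 1, 10] for k=0..4.
9 cycles of lengths [5, 5, 5, 5, 5, 5, 5, 5, 1].
With 9 cycles on 41 points, sign = (−1)^{41−9} = +1.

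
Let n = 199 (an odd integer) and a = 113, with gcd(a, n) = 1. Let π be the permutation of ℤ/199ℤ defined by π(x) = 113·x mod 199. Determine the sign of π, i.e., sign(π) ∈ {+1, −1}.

-1

Start at x=87: 87 → 80 → 85 → 53 → 19 → 157 → 30 → … (one orbit).
Decompose π into cycles: lengths [198, 1] (2 cycles, including the fixed point 0).
2 cycles on 199: each ℓ→(−1)^(ℓ−1), product (−1)^197 = -1.
Check: (113/199) = -1 by Zolotarev.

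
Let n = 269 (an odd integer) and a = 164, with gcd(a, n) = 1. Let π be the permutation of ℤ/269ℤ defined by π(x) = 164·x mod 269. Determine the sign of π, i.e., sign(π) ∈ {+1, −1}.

Start at x=248: 248 → 53 → 84 → 57 → 202 → 41 → 268 → … (one orbit).
Cycle lengths of π_164 on ℤ/269ℤ: [134, 134, 1]; 3 cycles in total.
269 − 3 = 266 transpositions; sign(π) = (−1)^266 = +1.

+1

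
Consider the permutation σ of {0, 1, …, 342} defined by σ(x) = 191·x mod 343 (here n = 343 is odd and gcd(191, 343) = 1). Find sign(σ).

+1

Orbit of 50 under x↦191x: [50, 289, 319, 218, 135, 60, 141]… (length divides ord_343(191)).
The orbit structure of x ↦ 191x mod 343: 7 orbits of sizes [147, 147, 21, 21, 3, 3, 1].
sign(π) = (−1)^{n − #cycles} = (−1)^{343−7} = (−1)^336 = +1.
(191|343)_J = +1 (Zolotarev's lemma cross-check).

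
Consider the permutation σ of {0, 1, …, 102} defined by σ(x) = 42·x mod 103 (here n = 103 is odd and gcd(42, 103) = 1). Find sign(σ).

Start at x=94: 94 → 34 → 89 → 30 → 24 → 81 → 3 → … (one orbit).
Cycle lengths of π_42 on ℤ/103ℤ: [34, 34, 34, 1]; 4 cycles in total.
103 − 4 = 99 transpositions; sign(π) = (−1)^99 = -1.

-1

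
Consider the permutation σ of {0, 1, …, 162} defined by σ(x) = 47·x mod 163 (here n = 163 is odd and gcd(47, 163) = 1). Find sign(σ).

+1

Orbit of 64 under x↦47x: [64, 74, 55, 140, 60, 49, 21]… (length divides ord_163(47)).
π_47 has 3 disjoint cycles with lengths [81, 81, 1] on {0,…,162}.
3 cycles on 163: each ℓ→(−1)^(ℓ−1), product (−1)^160 = +1.
The Jacobi symbol (47|163) = +1 (Zolotarev) agrees.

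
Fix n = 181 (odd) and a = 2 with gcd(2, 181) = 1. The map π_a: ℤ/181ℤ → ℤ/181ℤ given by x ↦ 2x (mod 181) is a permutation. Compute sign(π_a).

-1

Start at x=72: 72 → 144 → 107 → 33 → 66 → 132 → 83 → … (one orbit).
Cycle lengths of π_2 on ℤ/181ℤ: [180, 1]; 2 cycles in total.
sign(π) = (−1)^{n − #cycles} = (−1)^{181−2} = (−1)^179 = -1.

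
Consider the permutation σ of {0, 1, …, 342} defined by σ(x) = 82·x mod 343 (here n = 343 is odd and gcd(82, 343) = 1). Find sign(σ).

-1

Trace 159: π^k(159) = [159, 4, 328, 142, 325, 239, 47] for k=0..6.
Decompose π into cycles: lengths [294, 42, 6, 1] (4 cycles, including the fixed point 0).
343 − 4 = 339 transpositions; sign(π) = (−1)^339 = -1.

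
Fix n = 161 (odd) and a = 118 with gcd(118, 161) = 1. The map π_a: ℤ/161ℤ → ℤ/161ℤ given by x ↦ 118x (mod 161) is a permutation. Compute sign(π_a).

Orbit of 78 under x↦118x: [78, 27, 127, 13, 85, 48, 29]… (length divides ord_161(118)).
12 cycles of lengths [22, 22, 22, 22, 22, 22, 11, 11, 2, 2, 2, 1].
sign(π) = (−1)^{n − #cycles} = (−1)^{161−12} = (−1)^149 = -1.

-1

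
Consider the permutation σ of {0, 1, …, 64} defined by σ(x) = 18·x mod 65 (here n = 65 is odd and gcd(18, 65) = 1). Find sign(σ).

+1

Start at x=1: 1 → 18 → 64 → 47 → 1 (one orbit).
π_18 has 17 disjoint cycles with lengths [4, 4, 4, 4, 4, 4, 4, 4, 4, 4, 4, 4, 4, 4, 4, 4, 1] on {0,…,64}.
17 cycles on 65: each ℓ→(−1)^(ℓ−1), product (−1)^48 = +1.
Via Zolotarev, sign(π_{18}) = (18|65) = +1.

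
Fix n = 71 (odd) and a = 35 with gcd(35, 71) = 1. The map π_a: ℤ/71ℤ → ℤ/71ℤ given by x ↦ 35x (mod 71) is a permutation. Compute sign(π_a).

Orbit of 30 under x↦35x: [30, 56, 43, 14, 64, 39, 16]… (length divides ord_71(35)).
The orbit structure of x ↦ 35x mod 71: 2 orbits of sizes [70, 1].
n − c = 71 − 2 = 69; sign = (−1)^69 = -1.
The Jacobi symbol (35|71) = -1 (Zolotarev) agrees.

-1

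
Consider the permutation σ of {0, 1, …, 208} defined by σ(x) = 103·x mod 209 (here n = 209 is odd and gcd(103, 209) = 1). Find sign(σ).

-1

Start at x=26: 26 → 170 → 163 → 69 → 1 → 103 → 159 → … (one orbit).
Cycle lengths of π_103 on ℤ/209ℤ: [30, 30, 30, 30, 30, 30, 6, 6, 6, 5, 5, 1]; 12 cycles in total.
sign(π) = (−1)^{n − #cycles} = (−1)^{209−12} = (−1)^197 = -1.
Check: (103/209) = -1 by Zolotarev.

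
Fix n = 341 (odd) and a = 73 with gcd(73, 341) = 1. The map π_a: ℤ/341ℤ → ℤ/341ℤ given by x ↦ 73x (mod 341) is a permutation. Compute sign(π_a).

Orbit of 145 under x↦73x: [145, 14, 340, 268, 127, 64, 239]… (length divides ord_341(73)).
Cycle lengths of π_73 on ℤ/341ℤ: [30, 30, 30, 30, 30, 30, 30, 30, 30, 30, 30, 10, 1]; 13 cycles in total.
13 cycles on 341: each ℓ→(−1)^(ℓ−1), product (−1)^328 = +1.

+1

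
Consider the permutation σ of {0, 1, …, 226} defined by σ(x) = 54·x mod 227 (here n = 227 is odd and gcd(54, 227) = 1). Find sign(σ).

-1

Orbit of 225 under x↦54x: [225, 119, 70, 148, 47, 41, 171]… (length divides ord_227(54)).
Cycle lengths of π_54 on ℤ/227ℤ: [226, 1]; 2 cycles in total.
With 2 cycles on 227 points, sign = (−1)^{227−2} = -1.
The Jacobi symbol (54|227) = -1 (Zolotarev) agrees.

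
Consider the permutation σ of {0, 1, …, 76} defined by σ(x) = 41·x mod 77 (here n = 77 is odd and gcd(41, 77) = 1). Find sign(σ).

Orbit of 36 under x↦41x: [36, 13, 71, 62, 1, 41, 64]… (length divides ord_77(41)).
Cycle lengths of π_41 on ℤ/77ℤ: [10, 10, 10, 10, 10, 10, 10, 2, 2, 2, 1]; 11 cycles in total.
77 − 11 = 66 transpositions; sign(π) = (−1)^66 = +1.
The Jacobi symbol (41|77) = +1 (Zolotarev) agrees.

+1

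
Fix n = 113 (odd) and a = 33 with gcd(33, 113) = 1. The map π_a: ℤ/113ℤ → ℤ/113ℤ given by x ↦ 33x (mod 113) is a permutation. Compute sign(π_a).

-1

Start at x=9: 9 → 71 → 83 → 27 → 100 → 23 → 81 → … (one orbit).
π_33 has 2 disjoint cycles with lengths [112, 1] on {0,…,112}.
n − c = 113 − 2 = 111; sign = (−1)^111 = -1.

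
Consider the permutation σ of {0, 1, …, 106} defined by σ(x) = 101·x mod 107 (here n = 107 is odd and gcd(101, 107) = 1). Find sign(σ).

+1

Orbit of 29 under x↦101x: [29, 40, 81, 49, 27, 52, 9]… (length divides ord_107(101)).
3 cycles of lengths [53, 53, 1].
Σ(ℓ_i−1) = 107−3 = 104; sign = (−1)^104 = +1.
(101|107)_J = +1 (Zolotarev's lemma cross-check).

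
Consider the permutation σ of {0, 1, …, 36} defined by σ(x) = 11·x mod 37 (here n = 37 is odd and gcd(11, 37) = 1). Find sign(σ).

Start at x=11: 11 → 10 → 36 → 26 → 27 → 1 → 11 (one orbit).
Decompose π into cycles: lengths [6, 6, 6, 6, 6, 6, 1] (7 cycles, including the fixed point 0).
With 7 cycles on 37 points, sign = (−1)^{37−7} = +1.

+1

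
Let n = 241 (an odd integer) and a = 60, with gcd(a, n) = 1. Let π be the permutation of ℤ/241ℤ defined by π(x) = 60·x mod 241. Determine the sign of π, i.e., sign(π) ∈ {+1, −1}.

Orbit of 177 under x↦60x: [177, 16, 237, 1, 60, 226, 64]… (length divides ord_241(60)).
Decompose π into cycles: lengths [12, 12, 12, 12, 12, 12, 12, 12, 12, 12, 12, 12, 12, 12, 12, 12, 12, 12, 12, 12, 1] (21 cycles, including the fixed point 0).
241 − 21 = 220 transpositions; sign(π) = (−1)^220 = +1.
The Jacobi symbol (60|241) = +1 (Zolotarev) agrees.

+1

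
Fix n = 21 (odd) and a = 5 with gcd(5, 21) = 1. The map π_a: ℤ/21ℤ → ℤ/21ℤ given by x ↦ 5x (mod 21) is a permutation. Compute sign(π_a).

Orbit of 17 under x↦5x: [17, 1, 5, 4, 20, 16]… (length divides ord_21(5)).
Cycle type of π: 6×3 + 2 + 1; total 5 cycles.
21 − 5 = 16 transpositions; sign(π) = (−1)^16 = +1.

+1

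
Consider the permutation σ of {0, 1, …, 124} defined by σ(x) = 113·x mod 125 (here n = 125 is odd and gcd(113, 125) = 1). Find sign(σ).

Start at x=33: 33 → 104 → 2 → 101 → 38 → 44 → 97 → … (one orbit).
4 cycles of lengths [100, 20, 4, 1].
Σ(ℓ_i−1) = 125−4 = 121; sign = (−1)^121 = -1.
Check: (113/125) = -1 by Zolotarev.

-1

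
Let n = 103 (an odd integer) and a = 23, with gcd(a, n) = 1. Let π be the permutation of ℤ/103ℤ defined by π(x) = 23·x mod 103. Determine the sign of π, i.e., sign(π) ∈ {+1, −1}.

+1

Start at x=34: 34 → 61 → 64 → 30 → 72 → 8 → 81 → … (one orbit).
The orbit structure of x ↦ 23x mod 103: 7 orbits of sizes [17, 17, 17, 17, 17, 17, 1].
103 − 7 = 96 transpositions; sign(π) = (−1)^96 = +1.
Check: (23/103) = +1 by Zolotarev.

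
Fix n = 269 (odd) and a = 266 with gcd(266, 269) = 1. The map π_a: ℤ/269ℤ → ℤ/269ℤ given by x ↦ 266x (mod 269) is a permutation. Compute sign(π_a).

-1

Trace 230: π^k(230) = [230, 117, 187, 246, 69, 62, 83] for k=0..6.
Decompose π into cycles: lengths [268, 1] (2 cycles, including the fixed point 0).
sign(π) = (−1)^{n − #cycles} = (−1)^{269−2} = (−1)^267 = -1.
(266|269)_J = -1 (Zolotarev's lemma cross-check).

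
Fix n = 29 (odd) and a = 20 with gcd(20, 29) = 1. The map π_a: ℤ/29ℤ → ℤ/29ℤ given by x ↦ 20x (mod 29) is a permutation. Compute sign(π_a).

+1

Trace 16: π^k(16) = [16, 1, 20, 23, 25, 7, 24] for k=0..6.
Decompose π into cycles: lengths [7, 7, 7, 7, 1] (5 cycles, including the fixed point 0).
With 5 cycles on 29 points, sign = (−1)^{29−5} = +1.
Check: (20/29) = +1 by Zolotarev.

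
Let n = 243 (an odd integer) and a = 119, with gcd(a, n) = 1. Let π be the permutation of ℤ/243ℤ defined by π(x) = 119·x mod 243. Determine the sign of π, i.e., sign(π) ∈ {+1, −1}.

-1

Start at x=163: 163 → 200 → 229 → 35 → 34 → 158 → 91 → … (one orbit).
6 cycles of lengths [162, 54, 18, 6, 2, 1].
sign(π) = (−1)^{n − #cycles} = (−1)^{243−6} = (−1)^237 = -1.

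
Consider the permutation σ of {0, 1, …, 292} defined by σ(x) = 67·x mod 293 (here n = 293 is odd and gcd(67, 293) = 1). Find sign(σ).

+1

Start at x=49: 49 → 60 → 211 → 73 → 203 → 123 → 37 → … (one orbit).
The orbit structure of x ↦ 67x mod 293: 3 orbits of sizes [146, 146, 1].
With 3 cycles on 293 points, sign = (−1)^{293−3} = +1.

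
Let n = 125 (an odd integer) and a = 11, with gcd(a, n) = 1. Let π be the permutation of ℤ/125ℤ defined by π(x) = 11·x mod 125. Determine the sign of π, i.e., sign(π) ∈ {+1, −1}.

+1

Start at x=26: 26 → 36 → 21 → 106 → 41 → 76 → 86 → … (one orbit).
The orbit structure of x ↦ 11x mod 125: 13 orbits of sizes [25, 25, 25, 25, 5, 5, 5, 5, 1, 1, 1, 1, 1].
13 cycles on 125: each ℓ→(−1)^(ℓ−1), product (−1)^112 = +1.
(11|125)_J = +1 (Zolotarev's lemma cross-check).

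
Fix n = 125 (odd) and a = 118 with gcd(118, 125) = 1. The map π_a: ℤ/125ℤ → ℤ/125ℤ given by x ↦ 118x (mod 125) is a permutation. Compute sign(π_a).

-1

Start at x=18: 18 → 124 → 7 → 76 → 93 → 99 → 57 → … (one orbit).
Cycle lengths of π_118 on ℤ/125ℤ: [20, 20, 20, 20, 20, 4, 4, 4, 4, 4, 4, 1]; 12 cycles in total.
n − c = 125 − 12 = 113; sign = (−1)^113 = -1.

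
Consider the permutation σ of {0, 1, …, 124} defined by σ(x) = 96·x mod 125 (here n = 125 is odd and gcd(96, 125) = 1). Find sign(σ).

Orbit of 81 under x↦96x: [81, 26, 121, 116, 11, 56, 1]… (length divides ord_125(96)).
13 cycles of lengths [25, 25, 25, 25, 5, 5, 5, 5, 1, 1, 1, 1, 1].
n − c = 125 − 13 = 112; sign = (−1)^112 = +1.

+1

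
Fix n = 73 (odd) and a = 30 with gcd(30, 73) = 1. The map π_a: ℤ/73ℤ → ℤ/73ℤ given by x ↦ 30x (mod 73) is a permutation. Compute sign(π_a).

Orbit of 51 under x↦30x: [51, 70, 56, 1, 30, 24, 63]… (length divides ord_73(30)).
4 cycles of lengths [24, 24, 24, 1].
4 cycles on 73: each ℓ→(−1)^(ℓ−1), product (−1)^69 = -1.
Via Zolotarev, sign(π_{30}) = (30|73) = -1.

-1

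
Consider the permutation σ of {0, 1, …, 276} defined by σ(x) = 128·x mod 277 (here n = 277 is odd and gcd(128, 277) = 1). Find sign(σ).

-1

Orbit of 155 under x↦128x: [155, 173, 261, 168, 175, 240, 250]… (length divides ord_277(128)).
π_128 has 4 disjoint cycles with lengths [92, 92, 92, 1] on {0,…,276}.
With 4 cycles on 277 points, sign = (−1)^{277−4} = -1.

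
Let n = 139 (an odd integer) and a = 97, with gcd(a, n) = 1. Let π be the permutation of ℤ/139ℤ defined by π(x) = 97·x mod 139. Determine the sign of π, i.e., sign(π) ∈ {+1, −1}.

Orbit of 97 under x↦97x: [97, 96, 138, 42, 43, 1]… (length divides ord_139(97)).
24 cycles of lengths [6, 6, 6, 6, 6, 6, 6, 6, 6, 6, 6, 6, 6, 6, 6, 6, 6, 6, 6, 6, 6, 6, 6, 1].
sign(π) = (−1)^{n − #cycles} = (−1)^{139−24} = (−1)^115 = -1.

-1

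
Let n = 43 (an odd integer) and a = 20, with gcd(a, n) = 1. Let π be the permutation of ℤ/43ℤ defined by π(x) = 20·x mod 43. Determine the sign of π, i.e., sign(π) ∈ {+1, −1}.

Orbit of 23 under x↦20x: [23, 30, 41, 3, 17, 39, 6]… (length divides ord_43(20)).
Cycle lengths of π_20 on ℤ/43ℤ: [42, 1]; 2 cycles in total.
43 − 2 = 41 transpositions; sign(π) = (−1)^41 = -1.

-1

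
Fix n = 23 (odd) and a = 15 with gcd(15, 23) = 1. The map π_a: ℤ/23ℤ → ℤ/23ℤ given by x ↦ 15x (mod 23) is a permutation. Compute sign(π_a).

Trace 17: π^k(17) = [17, 2, 7, 13, 11, 4, 14] for k=0..6.
π_15 has 2 disjoint cycles with lengths [22, 1] on {0,…,22}.
23 − 2 = 21 transpositions; sign(π) = (−1)^21 = -1.
The Jacobi symbol (15|23) = -1 (Zolotarev) agrees.

-1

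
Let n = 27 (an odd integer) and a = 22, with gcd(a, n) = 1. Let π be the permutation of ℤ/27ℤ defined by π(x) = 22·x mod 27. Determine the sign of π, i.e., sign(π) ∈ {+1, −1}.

+1

Orbit of 13 under x↦22x: [13, 16, 1, 22, 25, 10, 4]… (length divides ord_27(22)).
Cycle type of π: 9×2 + 3×2 + 1×3; total 7 cycles.
Σ(ℓ_i−1) = 27−7 = 20; sign = (−1)^20 = +1.
(22|27)_J = +1 (Zolotarev's lemma cross-check).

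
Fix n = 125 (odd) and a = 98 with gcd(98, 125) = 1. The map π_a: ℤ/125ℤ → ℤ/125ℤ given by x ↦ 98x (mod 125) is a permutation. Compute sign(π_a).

Trace 63: π^k(63) = [63, 49, 52, 96, 33, 109, 57] for k=0..6.
Cycle type of π: 100 + 20 + 4 + 1; total 4 cycles.
sign(π) = (−1)^{n − #cycles} = (−1)^{125−4} = (−1)^121 = -1.
Zolotarev: (98|125) = -1, matching the cycle-count sign.

-1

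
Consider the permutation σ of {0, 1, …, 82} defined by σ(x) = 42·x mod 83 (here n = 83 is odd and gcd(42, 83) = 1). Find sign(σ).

Trace 48: π^k(48) = [48, 24, 12, 6, 3, 43, 63] for k=0..6.
2 cycles of lengths [82, 1].
83 − 2 = 81 transpositions; sign(π) = (−1)^81 = -1.
Check: (42/83) = -1 by Zolotarev.

-1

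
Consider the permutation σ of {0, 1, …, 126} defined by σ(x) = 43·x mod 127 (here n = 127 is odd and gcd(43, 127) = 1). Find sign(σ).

-1

Start at x=3: 3 → 2 → 86 → 15 → 10 → 49 → 75 → … (one orbit).
π_43 has 2 disjoint cycles with lengths [126, 1] on {0,…,126}.
2 cycles on 127: each ℓ→(−1)^(ℓ−1), product (−1)^125 = -1.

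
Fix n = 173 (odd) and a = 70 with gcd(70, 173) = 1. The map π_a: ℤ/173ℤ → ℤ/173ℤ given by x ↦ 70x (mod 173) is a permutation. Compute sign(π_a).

-1

Trace 123: π^k(123) = [123, 133, 141, 9, 111, 158, 161] for k=0..6.
Cycle lengths of π_70 on ℤ/173ℤ: [172, 1]; 2 cycles in total.
n − c = 173 − 2 = 171; sign = (−1)^171 = -1.
(70|173)_J = -1 (Zolotarev's lemma cross-check).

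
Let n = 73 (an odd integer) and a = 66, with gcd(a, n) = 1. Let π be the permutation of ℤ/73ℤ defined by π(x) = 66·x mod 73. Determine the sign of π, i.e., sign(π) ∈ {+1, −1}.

Trace 22: π^k(22) = [22, 65, 56, 46, 43, 64, 63] for k=0..6.
Cycle lengths of π_66 on ℤ/73ℤ: [24, 24, 24, 1]; 4 cycles in total.
4 cycles on 73: each ℓ→(−1)^(ℓ−1), product (−1)^69 = -1.

-1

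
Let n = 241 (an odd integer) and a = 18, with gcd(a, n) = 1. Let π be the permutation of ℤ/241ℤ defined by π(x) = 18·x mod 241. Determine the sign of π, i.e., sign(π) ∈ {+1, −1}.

+1

Start at x=98: 98 → 77 → 181 → 125 → 81 → 12 → 216 → … (one orbit).
π_18 has 3 disjoint cycles with lengths [120, 120, 1] on {0,…,240}.
sign(π) = (−1)^{n − #cycles} = (−1)^{241−3} = (−1)^238 = +1.
Via Zolotarev, sign(π_{18}) = (18|241) = +1.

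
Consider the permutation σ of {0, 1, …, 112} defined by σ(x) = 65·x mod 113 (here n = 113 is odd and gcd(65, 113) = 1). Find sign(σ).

-1

Trace 95: π^k(95) = [95, 73, 112, 48, 69, 78, 98] for k=0..6.
The orbit structure of x ↦ 65x mod 113: 8 orbits of sizes [16, 16, 16, 16, 16, 16, 16, 1].
Σ(ℓ_i−1) = 113−8 = 105; sign = (−1)^105 = -1.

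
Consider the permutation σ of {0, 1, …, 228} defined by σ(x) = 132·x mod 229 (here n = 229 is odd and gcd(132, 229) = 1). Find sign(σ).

Trace 43: π^k(43) = [43, 180, 173, 165, 25, 94, 42] for k=0..6.
Decompose π into cycles: lengths [57, 57, 57, 57, 1] (5 cycles, including the fixed point 0).
5 cycles on 229: each ℓ→(−1)^(ℓ−1), product (−1)^224 = +1.

+1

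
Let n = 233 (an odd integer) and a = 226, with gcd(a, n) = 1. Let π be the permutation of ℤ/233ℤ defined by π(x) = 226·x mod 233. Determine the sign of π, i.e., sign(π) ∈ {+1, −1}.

+1

Trace 121: π^k(121) = [121, 85, 104, 204, 203, 210, 161] for k=0..6.
Cycle type of π: 116×2 + 1; total 3 cycles.
With 3 cycles on 233 points, sign = (−1)^{233−3} = +1.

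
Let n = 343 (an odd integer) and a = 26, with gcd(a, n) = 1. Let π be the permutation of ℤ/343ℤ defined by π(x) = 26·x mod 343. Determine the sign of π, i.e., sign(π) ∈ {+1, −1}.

-1

Start at x=88: 88 → 230 → 149 → 101 → 225 → 19 → 151 → … (one orbit).
Decompose π into cycles: lengths [294, 42, 6, 1] (4 cycles, including the fixed point 0).
4 cycles on 343: each ℓ→(−1)^(ℓ−1), product (−1)^339 = -1.
Check: (26/343) = -1 by Zolotarev.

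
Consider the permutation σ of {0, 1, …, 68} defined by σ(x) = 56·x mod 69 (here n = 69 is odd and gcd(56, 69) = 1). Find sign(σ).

+1

Start at x=65: 65 → 52 → 14 → 25 → 20 → 16 → 68 → … (one orbit).
5 cycles of lengths [22, 22, 22, 2, 1].
sign(π) = (−1)^{n − #cycles} = (−1)^{69−5} = (−1)^64 = +1.
Via Zolotarev, sign(π_{56}) = (56|69) = +1.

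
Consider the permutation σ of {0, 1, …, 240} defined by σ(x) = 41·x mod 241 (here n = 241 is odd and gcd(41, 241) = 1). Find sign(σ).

+1

Trace 125: π^k(125) = [125, 64, 214, 98, 162, 135, 233] for k=0..6.
Cycle type of π: 40×6 + 1; total 7 cycles.
With 7 cycles on 241 points, sign = (−1)^{241−7} = +1.
Via Zolotarev, sign(π_{41}) = (41|241) = +1.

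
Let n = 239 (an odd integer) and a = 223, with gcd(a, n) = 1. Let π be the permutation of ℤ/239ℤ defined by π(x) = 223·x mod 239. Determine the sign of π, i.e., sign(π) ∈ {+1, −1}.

-1

Orbit of 213 under x↦223x: [213, 177, 36, 141, 134, 7, 127]… (length divides ord_239(223)).
Decompose π into cycles: lengths [238, 1] (2 cycles, including the fixed point 0).
Σ(ℓ_i−1) = 239−2 = 237; sign = (−1)^237 = -1.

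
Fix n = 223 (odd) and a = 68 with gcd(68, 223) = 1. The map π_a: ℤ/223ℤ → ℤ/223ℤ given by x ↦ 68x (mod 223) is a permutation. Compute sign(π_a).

Trace 169: π^k(169) = [169, 119, 64, 115, 15, 128, 7] for k=0..6.
Decompose π into cycles: lengths [37, 37, 37, 37, 37, 37, 1] (7 cycles, including the fixed point 0).
n − c = 223 − 7 = 216; sign = (−1)^216 = +1.
Check: (68/223) = +1 by Zolotarev.

+1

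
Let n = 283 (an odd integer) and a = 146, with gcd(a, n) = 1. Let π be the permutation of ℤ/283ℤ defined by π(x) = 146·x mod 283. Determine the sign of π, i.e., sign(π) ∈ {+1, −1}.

-1

Start at x=241: 241 → 94 → 140 → 64 → 5 → 164 → 172 → … (one orbit).
Decompose π into cycles: lengths [282, 1] (2 cycles, including the fixed point 0).
283 − 2 = 281 transpositions; sign(π) = (−1)^281 = -1.
Via Zolotarev, sign(π_{146}) = (146|283) = -1.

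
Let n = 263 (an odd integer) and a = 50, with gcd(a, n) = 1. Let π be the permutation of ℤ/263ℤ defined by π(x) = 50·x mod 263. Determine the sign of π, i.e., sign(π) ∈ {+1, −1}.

Trace 166: π^k(166) = [166, 147, 249, 89, 242, 2, 100] for k=0..6.
Decompose π into cycles: lengths [131, 131, 1] (3 cycles, including the fixed point 0).
3 cycles on 263: each ℓ→(−1)^(ℓ−1), product (−1)^260 = +1.

+1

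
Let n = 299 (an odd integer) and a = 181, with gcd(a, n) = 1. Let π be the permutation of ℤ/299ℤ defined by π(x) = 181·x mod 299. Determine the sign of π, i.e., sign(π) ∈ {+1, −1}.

Trace 298: π^k(298) = [298, 118, 129, 27, 103, 105, 168] for k=0..6.
20 cycles of lengths [22, 22, 22, 22, 22, 22, 22, 22, 22, 22, 22, 22, 22, 2, 2, 2, 2, 2, 2, 1].
With 20 cycles on 299 points, sign = (−1)^{299−20} = -1.
Via Zolotarev, sign(π_{181}) = (181|299) = -1.

-1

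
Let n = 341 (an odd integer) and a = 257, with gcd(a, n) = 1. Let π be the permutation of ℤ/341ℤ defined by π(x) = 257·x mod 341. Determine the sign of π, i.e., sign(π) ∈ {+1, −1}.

+1

Start at x=1: 1 → 257 → 236 → 295 → 113 → 56 → 70 → … (one orbit).
Decompose π into cycles: lengths [15, 15, 15, 15, 15, 15, 15, 15, 15, 15, 15, 15, 15, 15, 15, 15, 15, 15, 15, 15, 15, 15, 5, 5, 1] (25 cycles, including the fixed point 0).
n − c = 341 − 25 = 316; sign = (−1)^316 = +1.
Zolotarev: (257|341) = +1, matching the cycle-count sign.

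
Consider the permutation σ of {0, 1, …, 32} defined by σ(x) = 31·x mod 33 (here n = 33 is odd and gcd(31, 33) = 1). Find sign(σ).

Trace 31: π^k(31) = [31, 4, 25, 16, 1] for k=0..4.
The orbit structure of x ↦ 31x mod 33: 9 orbits of sizes [5, 5, 5, 5, 5, 5, 1, 1, 1].
n − c = 33 − 9 = 24; sign = (−1)^24 = +1.
Zolotarev: (31|33) = +1, matching the cycle-count sign.

+1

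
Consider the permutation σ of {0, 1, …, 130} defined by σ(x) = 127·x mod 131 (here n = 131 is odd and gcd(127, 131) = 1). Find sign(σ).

Start at x=21: 21 → 47 → 74 → 97 → 5 → 111 → 80 → … (one orbit).
Cycle lengths of π_127 on ℤ/131ℤ: [130, 1]; 2 cycles in total.
n − c = 131 − 2 = 129; sign = (−1)^129 = -1.
Zolotarev: (127|131) = -1, matching the cycle-count sign.

-1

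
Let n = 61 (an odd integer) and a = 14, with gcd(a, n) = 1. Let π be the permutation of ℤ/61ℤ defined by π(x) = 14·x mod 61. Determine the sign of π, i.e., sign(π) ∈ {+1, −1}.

Start at x=60: 60 → 47 → 48 → 1 → 14 → 13 → 60 (one orbit).
Cycle lengths of π_14 on ℤ/61ℤ: [6, 6, 6, 6, 6, 6, 6, 6, 6, 6, 1]; 11 cycles in total.
sign(π) = (−1)^{n − #cycles} = (−1)^{61−11} = (−1)^50 = +1.

+1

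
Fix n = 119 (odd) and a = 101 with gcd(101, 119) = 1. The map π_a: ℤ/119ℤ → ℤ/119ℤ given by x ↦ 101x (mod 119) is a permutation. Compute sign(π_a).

-1

Orbit of 101 under x↦101x: [101, 86, 118, 18, 33, 1]… (length divides ord_119(101)).
π_101 has 26 disjoint cycles with lengths [6, 6, 6, 6, 6, 6, 6, 6, 6, 6, 6, 6, 6, 6, 6, 6, 6, 2, 2, 2, 2, 2, 2, 2, 2, 1] on {0,…,118}.
sign(π) = (−1)^{n − #cycles} = (−1)^{119−26} = (−1)^93 = -1.
Zolotarev: (101|119) = -1, matching the cycle-count sign.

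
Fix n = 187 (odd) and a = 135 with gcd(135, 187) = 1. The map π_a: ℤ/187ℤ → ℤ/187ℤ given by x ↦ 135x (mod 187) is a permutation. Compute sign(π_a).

+1

Orbit of 86 under x↦135x: [86, 16, 103, 67, 69, 152, 137]… (length divides ord_187(135)).
Decompose π into cycles: lengths [10, 10, 10, 10, 10, 10, 10, 10, 10, 10, 10, 10, 10, 10, 10, 10, 5, 5, 2, 2, 2, 2, 2, 2, 2, 2, 1] (27 cycles, including the fixed point 0).
Σ(ℓ_i−1) = 187−27 = 160; sign = (−1)^160 = +1.
(135|187)_J = +1 (Zolotarev's lemma cross-check).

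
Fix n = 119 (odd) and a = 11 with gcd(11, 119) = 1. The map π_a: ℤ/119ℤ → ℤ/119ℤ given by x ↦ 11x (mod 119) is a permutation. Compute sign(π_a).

Trace 1: π^k(1) = [1, 11, 2, 22, 4, 44, 8] for k=0..6.
The orbit structure of x ↦ 11x mod 119: 6 orbits of sizes [48, 48, 16, 3, 3, 1].
119 − 6 = 113 transpositions; sign(π) = (−1)^113 = -1.

-1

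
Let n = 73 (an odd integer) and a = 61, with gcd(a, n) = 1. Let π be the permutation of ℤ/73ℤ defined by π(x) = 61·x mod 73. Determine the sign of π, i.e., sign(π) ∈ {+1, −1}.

Orbit of 54 under x↦61x: [54, 9, 38, 55, 70, 36, 6]… (length divides ord_73(61)).
The orbit structure of x ↦ 61x mod 73: 3 orbits of sizes [36, 36, 1].
Σ(ℓ_i−1) = 73−3 = 70; sign = (−1)^70 = +1.
(61|73)_J = +1 (Zolotarev's lemma cross-check).

+1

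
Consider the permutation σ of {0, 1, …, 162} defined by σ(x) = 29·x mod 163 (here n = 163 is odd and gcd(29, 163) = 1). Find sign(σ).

-1

Start at x=111: 111 → 122 → 115 → 75 → 56 → 157 → 152 → … (one orbit).
Decompose π into cycles: lengths [162, 1] (2 cycles, including the fixed point 0).
With 2 cycles on 163 points, sign = (−1)^{163−2} = -1.
Zolotarev: (29|163) = -1, matching the cycle-count sign.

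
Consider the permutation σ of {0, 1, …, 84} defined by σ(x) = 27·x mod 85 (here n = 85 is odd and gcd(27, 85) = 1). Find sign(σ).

+1

Trace 27: π^k(27) = [27, 49, 48, 21, 57, 9, 73] for k=0..6.
Cycle lengths of π_27 on ℤ/85ℤ: [16, 16, 16, 16, 16, 4, 1]; 7 cycles in total.
sign(π) = (−1)^{n − #cycles} = (−1)^{85−7} = (−1)^78 = +1.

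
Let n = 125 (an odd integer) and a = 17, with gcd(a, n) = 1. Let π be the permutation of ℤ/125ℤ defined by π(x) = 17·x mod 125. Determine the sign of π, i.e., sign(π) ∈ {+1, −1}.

-1

Trace 58: π^k(58) = [58, 111, 12, 79, 93, 81, 2] for k=0..6.
π_17 has 4 disjoint cycles with lengths [100, 20, 4, 1] on {0,…,124}.
With 4 cycles on 125 points, sign = (−1)^{125−4} = -1.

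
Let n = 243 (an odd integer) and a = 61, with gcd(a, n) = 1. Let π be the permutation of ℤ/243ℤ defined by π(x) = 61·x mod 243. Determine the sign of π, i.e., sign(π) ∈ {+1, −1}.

+1

Orbit of 241 under x↦61x: [241, 121, 91, 205, 112, 28, 7]… (length divides ord_243(61)).
Cycle type of π: 81×2 + 27×2 + 9×2 + 3×2 + 1×3; total 11 cycles.
With 11 cycles on 243 points, sign = (−1)^{243−11} = +1.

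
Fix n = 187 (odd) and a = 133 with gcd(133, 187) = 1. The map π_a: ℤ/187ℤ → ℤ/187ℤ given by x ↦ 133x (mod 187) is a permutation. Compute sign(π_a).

-1

Start at x=166: 166 → 12 → 100 → 23 → 67 → 122 → 144 → … (one orbit).
22 cycles of lengths [16, 16, 16, 16, 16, 16, 16, 16, 16, 16, 16, 1, 1, 1, 1, 1, 1, 1, 1, 1, 1, 1].
22 cycles on 187: each ℓ→(−1)^(ℓ−1), product (−1)^165 = -1.
Via Zolotarev, sign(π_{133}) = (133|187) = -1.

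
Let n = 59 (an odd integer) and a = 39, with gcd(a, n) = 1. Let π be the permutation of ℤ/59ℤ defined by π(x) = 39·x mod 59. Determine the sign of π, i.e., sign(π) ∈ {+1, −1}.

Orbit of 45 under x↦39x: [45, 44, 5, 18, 53, 2, 19]… (length divides ord_59(39)).
The orbit structure of x ↦ 39x mod 59: 2 orbits of sizes [58, 1].
Σ(ℓ_i−1) = 59−2 = 57; sign = (−1)^57 = -1.
Zolotarev: (39|59) = -1, matching the cycle-count sign.

-1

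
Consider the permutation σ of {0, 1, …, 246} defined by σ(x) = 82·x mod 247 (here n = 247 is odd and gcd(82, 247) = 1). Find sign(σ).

+1

Trace 64: π^k(64) = [64, 61, 62, 144, 199, 16, 77] for k=0..6.
Cycle type of π: 18×12 + 9×2 + 6×2 + 1; total 17 cycles.
Σ(ℓ_i−1) = 247−17 = 230; sign = (−1)^230 = +1.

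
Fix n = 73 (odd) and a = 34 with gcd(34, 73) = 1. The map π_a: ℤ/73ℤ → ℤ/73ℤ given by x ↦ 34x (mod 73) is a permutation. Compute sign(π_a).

Orbit of 5 under x↦34x: [5, 24, 13, 4, 63, 25, 47]… (length divides ord_73(34)).
Decompose π into cycles: lengths [72, 1] (2 cycles, including the fixed point 0).
With 2 cycles on 73 points, sign = (−1)^{73−2} = -1.
Zolotarev: (34|73) = -1, matching the cycle-count sign.

-1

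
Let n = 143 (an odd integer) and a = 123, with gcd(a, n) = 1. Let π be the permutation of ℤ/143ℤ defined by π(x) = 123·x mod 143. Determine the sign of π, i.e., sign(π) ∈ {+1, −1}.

Orbit of 126 under x↦123x: [126, 54, 64, 7, 3, 83, 56]… (length divides ord_143(123)).
Decompose π into cycles: lengths [60, 60, 12, 10, 1] (5 cycles, including the fixed point 0).
n − c = 143 − 5 = 138; sign = (−1)^138 = +1.
(123|143)_J = +1 (Zolotarev's lemma cross-check).

+1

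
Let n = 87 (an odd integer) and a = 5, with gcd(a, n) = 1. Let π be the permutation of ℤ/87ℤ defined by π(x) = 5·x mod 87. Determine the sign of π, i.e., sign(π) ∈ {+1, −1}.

-1

Trace 62: π^k(62) = [62, 49, 71, 7, 35, 1, 5] for k=0..6.
8 cycles of lengths [14, 14, 14, 14, 14, 14, 2, 1].
87 − 8 = 79 transpositions; sign(π) = (−1)^79 = -1.
Zolotarev: (5|87) = -1, matching the cycle-count sign.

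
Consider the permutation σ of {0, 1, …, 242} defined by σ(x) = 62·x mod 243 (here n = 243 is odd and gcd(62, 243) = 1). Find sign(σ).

Orbit of 55 under x↦62x: [55, 8, 10, 134, 46, 179, 163]… (length divides ord_243(62)).
14 cycles of lengths [54, 54, 54, 18, 18, 18, 6, 6, 6, 2, 2, 2, 2, 1].
243 − 14 = 229 transpositions; sign(π) = (−1)^229 = -1.

-1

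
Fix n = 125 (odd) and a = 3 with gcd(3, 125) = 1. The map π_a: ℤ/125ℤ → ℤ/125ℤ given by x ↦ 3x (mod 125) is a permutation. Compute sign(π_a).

Orbit of 31 under x↦3x: [31, 93, 29, 87, 11, 33, 99]… (length divides ord_125(3)).
The orbit structure of x ↦ 3x mod 125: 4 orbits of sizes [100, 20, 4, 1].
Σ(ℓ_i−1) = 125−4 = 121; sign = (−1)^121 = -1.

-1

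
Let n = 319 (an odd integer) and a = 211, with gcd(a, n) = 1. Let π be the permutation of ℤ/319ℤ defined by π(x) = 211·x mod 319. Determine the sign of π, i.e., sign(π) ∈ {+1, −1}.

Trace 125: π^k(125) = [125, 217, 170, 142, 295, 40, 146] for k=0..6.
5 cycles of lengths [140, 140, 28, 10, 1].
With 5 cycles on 319 points, sign = (−1)^{319−5} = +1.

+1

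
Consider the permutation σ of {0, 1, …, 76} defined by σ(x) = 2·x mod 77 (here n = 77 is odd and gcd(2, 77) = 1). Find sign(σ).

-1

Start at x=16: 16 → 32 → 64 → 51 → 25 → 50 → 23 → … (one orbit).
π_2 has 6 disjoint cycles with lengths [30, 30, 10, 3, 3, 1] on {0,…,76}.
n − c = 77 − 6 = 71; sign = (−1)^71 = -1.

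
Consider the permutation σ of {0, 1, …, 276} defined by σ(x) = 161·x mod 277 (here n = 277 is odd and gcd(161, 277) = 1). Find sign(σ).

Start at x=116: 116 → 117 → 1 → 161 → 160 → 276 → 116 (one orbit).
The orbit structure of x ↦ 161x mod 277: 47 orbits of sizes [6, 6, 6, 6, 6, 6, 6, 6, 6, 6, 6, 6, 6, 6, 6, 6, 6, 6, 6, 6, 6, 6, 6, 6, 6, 6, 6, 6, 6, 6, 6, 6, 6, 6, 6, 6, 6, 6, 6, 6, 6, 6, 6, 6, 6, 6, 1].
277 − 47 = 230 transpositions; sign(π) = (−1)^230 = +1.

+1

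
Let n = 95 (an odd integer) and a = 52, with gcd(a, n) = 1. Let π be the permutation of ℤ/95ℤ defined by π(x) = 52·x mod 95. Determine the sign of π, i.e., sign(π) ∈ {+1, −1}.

Orbit of 2 under x↦52x: [2, 9, 88, 16, 72, 39, 33]… (length divides ord_95(52)).
Cycle lengths of π_52 on ℤ/95ℤ: [36, 36, 18, 4, 1]; 5 cycles in total.
95 − 5 = 90 transpositions; sign(π) = (−1)^90 = +1.

+1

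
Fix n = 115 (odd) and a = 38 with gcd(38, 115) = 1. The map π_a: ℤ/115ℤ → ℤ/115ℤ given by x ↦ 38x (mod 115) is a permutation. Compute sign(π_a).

+1

Orbit of 17 under x↦38x: [17, 71, 53, 59, 57, 96, 83]… (length divides ord_115(38)).
5 cycles of lengths [44, 44, 22, 4, 1].
sign(π) = (−1)^{n − #cycles} = (−1)^{115−5} = (−1)^110 = +1.
Check: (38/115) = +1 by Zolotarev.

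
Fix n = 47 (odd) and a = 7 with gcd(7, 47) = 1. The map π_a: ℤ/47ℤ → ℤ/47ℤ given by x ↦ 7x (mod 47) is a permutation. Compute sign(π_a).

+1

Trace 14: π^k(14) = [14, 4, 28, 8, 9, 16, 18] for k=0..6.
Cycle type of π: 23×2 + 1; total 3 cycles.
sign(π) = (−1)^{n − #cycles} = (−1)^{47−3} = (−1)^44 = +1.
Check: (7/47) = +1 by Zolotarev.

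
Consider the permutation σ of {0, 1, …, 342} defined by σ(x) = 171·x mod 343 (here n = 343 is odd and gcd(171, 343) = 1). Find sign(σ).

-1

Start at x=134: 134 → 276 → 205 → 69 → 137 → 103 → 120 → … (one orbit).
Decompose π into cycles: lengths [294, 42, 6, 1] (4 cycles, including the fixed point 0).
343 − 4 = 339 transpositions; sign(π) = (−1)^339 = -1.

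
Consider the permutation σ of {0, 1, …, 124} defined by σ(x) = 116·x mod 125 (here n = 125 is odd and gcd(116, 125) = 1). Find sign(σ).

+1

Orbit of 86 under x↦116x: [86, 101, 91, 56, 121, 36, 51]… (length divides ord_125(116)).
Cycle type of π: 25×4 + 5×4 + 1×5; total 13 cycles.
13 cycles on 125: each ℓ→(−1)^(ℓ−1), product (−1)^112 = +1.
(116|125)_J = +1 (Zolotarev's lemma cross-check).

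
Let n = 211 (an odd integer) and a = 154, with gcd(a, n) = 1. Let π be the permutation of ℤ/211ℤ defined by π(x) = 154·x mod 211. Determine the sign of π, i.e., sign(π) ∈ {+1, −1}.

Orbit of 179 under x↦154x: [179, 136, 55, 30, 189, 199, 51]… (length divides ord_211(154)).
Decompose π into cycles: lengths [105, 105, 1] (3 cycles, including the fixed point 0).
Σ(ℓ_i−1) = 211−3 = 208; sign = (−1)^208 = +1.
(154|211)_J = +1 (Zolotarev's lemma cross-check).

+1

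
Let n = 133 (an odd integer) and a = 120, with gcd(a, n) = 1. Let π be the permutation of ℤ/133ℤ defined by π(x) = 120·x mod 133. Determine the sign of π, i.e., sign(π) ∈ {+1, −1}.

+1

Trace 85: π^k(85) = [85, 92, 1, 120, 36, 64, 99] for k=0..6.
Decompose π into cycles: lengths [9, 9, 9, 9, 9, 9, 9, 9, 9, 9, 9, 9, 9, 9, 1, 1, 1, 1, 1, 1, 1] (21 cycles, including the fixed point 0).
With 21 cycles on 133 points, sign = (−1)^{133−21} = +1.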